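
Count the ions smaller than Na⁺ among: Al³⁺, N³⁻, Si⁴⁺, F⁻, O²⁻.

2

Each ion has 10 electrons. The ranking follows nuclear charge in reverse — greater Z gives a smaller radius. Si⁴⁺ (Z=14), Al³⁺ (Z=13), Na⁺ (Z=11), F⁻ (Z=9), O²⁻ (Z=8), N³⁻ (Z=7).
Relative to Na⁺, the ions that are smaller are Si⁴⁺, Al³⁺. That's 2.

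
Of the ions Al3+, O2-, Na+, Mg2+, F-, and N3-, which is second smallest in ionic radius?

Mg2+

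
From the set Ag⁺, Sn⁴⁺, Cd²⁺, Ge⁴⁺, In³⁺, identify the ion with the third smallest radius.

In³⁺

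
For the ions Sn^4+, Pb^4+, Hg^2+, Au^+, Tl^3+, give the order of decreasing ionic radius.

Sn^4+ has 46 e⁻ (Z=50), Pb^4+ has 78 e⁻ (Z=82), Tl^3+ has 78 e⁻ (Z=81), Hg^2+ has 78 e⁻ (Z=80), Au^+ has 78 e⁻ (Z=79). Sn^4+ < Pb^4+ (same group, period 5 vs 6); Pb^4+ < Tl^3+ (isoelectronic, higher Z=82 is smaller); Tl^3+ < Hg^2+ (isoelectronic, higher Z=81 is smaller); Hg^2+ < Au^+ (isoelectronic, higher Z=80 is smaller).

Au^+ > Hg^2+ > Tl^3+ > Pb^4+ > Sn^4+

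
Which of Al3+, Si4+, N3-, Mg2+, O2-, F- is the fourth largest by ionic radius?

Isoelectronic series (10 e⁻ each). Size is set by nuclear charge: more protons means a smaller ion. Si4+ (Z=14), Al3+ (Z=13), Mg2+ (Z=12), F- (Z=9), O2- (Z=8), N3- (Z=7).
Full ascending order: Si4+ < Al3+ < Mg2+ < F- < O2- < N3-. Counting from the largest, position 4 is Mg2+.

Mg2+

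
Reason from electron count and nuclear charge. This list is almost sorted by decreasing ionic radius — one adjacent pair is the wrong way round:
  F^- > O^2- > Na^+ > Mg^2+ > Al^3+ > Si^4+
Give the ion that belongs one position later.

F^-

The pair F^-, O^2- is the wrong way round — F^- and O^2- share 10 electrons; the higher nuclear charge on F (Z=9) contracts it more, so F^- < O^2-. All other adjacent pairs agree with periodic trends, so F^- is the misplaced ion.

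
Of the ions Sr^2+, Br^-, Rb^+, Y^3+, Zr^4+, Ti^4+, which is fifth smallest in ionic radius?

Work out protons and electrons: Ti^4+ (Z=22, 18 e⁻), Zr^4+ (Z=40, 36 e⁻), Y^3+ (Z=39, 36 e⁻), Sr^2+ (Z=38, 36 e⁻), Rb^+ (Z=37, 36 e⁻), Br^- (Z=35, 36 e⁻). Ti^4+ < Zr^4+ (same group, 1 shell fewer); Zr^4+ < Y^3+ (isoelectronic, higher Z=40 is smaller); Y^3+ < Sr^2+ (both 36 e⁻, Z=39>38); Sr^2+ < Rb^+ (isoelectronic, higher Z=38 is smaller); Rb^+ < Br^- (isoelectronic, higher Z=37 is smaller).
So the order is Ti^4+ < Zr^4+ < Y^3+ < Sr^2+ < Rb^+ < Br^-; the 5th-smallest ion is Rb^+.

Rb^+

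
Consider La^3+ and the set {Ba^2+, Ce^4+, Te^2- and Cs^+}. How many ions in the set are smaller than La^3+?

1

These species are isoelectronic with 54 electrons. The only difference is the number of protons: Ce^4+ (Z=58), La^3+ (Z=57), Ba^2+ (Z=56), Cs^+ (Z=55), Te^2- (Z=52). The strongest nuclear pull (Ce^4+) gives the smallest ion.
Overall: Ce^4+ < La^3+ < Ba^2+ < Cs^+ < Te^2-. La^3+ has 1 below it and 3 above. That's 1.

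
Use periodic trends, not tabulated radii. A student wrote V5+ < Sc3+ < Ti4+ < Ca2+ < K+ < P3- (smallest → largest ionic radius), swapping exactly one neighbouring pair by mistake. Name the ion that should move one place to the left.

Ti4+

The pair Sc3+, Ti4+ is the wrong way round — both have 18 electrons but Z(Ti)=22 > Z(Sc)=21, so Ti4+ should be the smaller of the two. All other adjacent pairs agree with periodic trends, so Ti4+ is the misplaced ion.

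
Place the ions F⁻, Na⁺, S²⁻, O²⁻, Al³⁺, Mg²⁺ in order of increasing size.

Al³⁺ < Mg²⁺ < Na⁺ < F⁻ < O²⁻ < S²⁻

Tabulating Z and e⁻: Al³⁺: 10 e⁻, Z=13, Mg²⁺: 10 e⁻, Z=12, Na⁺: 10 e⁻, Z=11, F⁻: 10 e⁻, Z=9, O²⁻: 10 e⁻, Z=8, S²⁻: 18 e⁻, Z=16. Al³⁺ < Mg²⁺ (both 10 e⁻, Z=13>12); Mg²⁺ < Na⁺ (both 10 e⁻, Z=12>11); Na⁺ < F⁻ (isoelectronic, higher Z=11 is smaller); F⁻ < O²⁻ (both 10 e⁻, Z=9>8); O²⁻ < S²⁻ (same group, period 2 vs 3).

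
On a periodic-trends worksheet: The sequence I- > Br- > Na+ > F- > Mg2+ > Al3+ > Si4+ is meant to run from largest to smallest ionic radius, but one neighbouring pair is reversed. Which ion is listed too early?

The pair Na+, F- is the wrong way round — they are isoelectronic (10 e⁻) and Na has more protons than F (11 vs 9), making Na+ smaller. All other adjacent pairs agree with periodic trends, so Na+ is the misplaced ion.

Na+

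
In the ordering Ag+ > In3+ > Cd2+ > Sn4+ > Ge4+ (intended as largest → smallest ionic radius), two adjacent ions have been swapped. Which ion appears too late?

Cd2+

The pair In3+, Cd2+ is the wrong way round — they are isoelectronic (46 e⁻) and In has more protons than Cd (49 vs 48), making In3+ smaller. All other adjacent pairs agree with periodic trends, so Cd2+ is the misplaced ion.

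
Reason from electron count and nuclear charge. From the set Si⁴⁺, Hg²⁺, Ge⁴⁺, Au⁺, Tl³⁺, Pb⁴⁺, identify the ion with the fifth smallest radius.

First list Z and electron count for each: Si⁴⁺ has 10 e⁻ (Z=14), Ge⁴⁺ has 28 e⁻ (Z=32), Pb⁴⁺ has 78 e⁻ (Z=82), Tl³⁺ has 78 e⁻ (Z=81), Hg²⁺ has 78 e⁻ (Z=80), Au⁺ has 78 e⁻ (Z=79). Si⁴⁺ < Ge⁴⁺ (same group, period 3 vs 4); Ge⁴⁺ < Pb⁴⁺ (same group, period 4 vs 6); Pb⁴⁺ < Tl³⁺ (both 78 e⁻, Z=82>81); Tl³⁺ < Hg²⁺ (both 78 e⁻, Z=81>80); Hg²⁺ < Au⁺ (isoelectronic, higher Z=80 is smaller).
Full ascending order: Si⁴⁺ < Ge⁴⁺ < Pb⁴⁺ < Tl³⁺ < Hg²⁺ < Au⁺. Counting from the smallest, position 5 is Hg²⁺.

Hg²⁺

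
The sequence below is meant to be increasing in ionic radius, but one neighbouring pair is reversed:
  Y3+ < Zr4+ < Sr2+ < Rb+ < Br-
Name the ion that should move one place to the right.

Y3+

Compare adjacent ions: Zr4+ and Y3+ share 36 electrons; the higher nuclear charge on Zr (Z=40) contracts it more, so Zr4+ < Y3+ — yet in this increasing list Y3+ sits before Zr4+. Nothing else is reversed, so Y3+ should move one place to the right.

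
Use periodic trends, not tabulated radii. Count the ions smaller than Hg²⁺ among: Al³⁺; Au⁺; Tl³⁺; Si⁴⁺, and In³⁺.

Electron counts and nuclear charges: Si⁴⁺: 10 e⁻, Z=14, Al³⁺: 10 e⁻, Z=13, In³⁺: 46 e⁻, Z=49, Tl³⁺: 78 e⁻, Z=81, Hg²⁺: 78 e⁻, Z=80, Au⁺: 78 e⁻, Z=79. Si⁴⁺ < Al³⁺ (both 10 e⁻, Z=14>13); Al³⁺ < In³⁺ (same group, 2 shells fewer); In³⁺ < Tl³⁺ (same group, period 5 vs 6); Tl³⁺ < Hg²⁺ (isoelectronic, higher Z=81 is smaller); Hg²⁺ < Au⁺ (isoelectronic, higher Z=80 is smaller).
Placing each against Hg²⁺: smaller — Si⁴⁺, Al³⁺, In³⁺, Tl³⁺; larger — Au⁺. So 4 are smaller.

4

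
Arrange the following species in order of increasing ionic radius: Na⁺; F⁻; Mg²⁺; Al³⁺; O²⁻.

These species are isoelectronic with 10 electrons. The only difference is the number of protons: Al³⁺ (Z=13), Mg²⁺ (Z=12), Na⁺ (Z=11), F⁻ (Z=9), O²⁻ (Z=8). The strongest nuclear pull (Al³⁺) gives the smallest ion.

Al³⁺ < Mg²⁺ < Na⁺ < F⁻ < O²⁻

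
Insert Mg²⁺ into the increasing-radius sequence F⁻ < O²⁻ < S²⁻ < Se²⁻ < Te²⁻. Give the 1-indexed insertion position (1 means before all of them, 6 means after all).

Work out protons and electrons: Mg²⁺ (Z=12, 10 e⁻), F⁻ (Z=9, 10 e⁻), O²⁻ (Z=8, 10 e⁻), S²⁻ (Z=16, 18 e⁻), Se²⁻ (Z=34, 36 e⁻), Te²⁻ (Z=52, 54 e⁻). Mg²⁺ < F⁻ (both 10 e⁻, Z=12>9); F⁻ < O²⁻ (both 10 e⁻, Z=9>8); O²⁻ < S²⁻ (same group, period 2 vs 3); S²⁻ < Se²⁻ (same group, period 3 vs 4); Se²⁻ < Te²⁻ (same group, period 4 vs 5).
Merged order: Mg²⁺ < F⁻ < O²⁻ < S²⁻ < Se²⁻ < Te²⁻ — Mg²⁺ is number 1.

1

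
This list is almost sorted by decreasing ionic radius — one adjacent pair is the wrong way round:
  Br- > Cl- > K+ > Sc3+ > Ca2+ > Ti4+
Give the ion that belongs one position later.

Scanning neighbour by neighbour, only Sc3+/Ca2+ violates a trend: Sc3+ and Ca2+ share 18 electrons; the higher nuclear charge on Sc (Z=21) contracts it more, so Sc3+ < Ca2+. That makes Sc3+ the one sitting a position early relative to where it belongs.

Sc3+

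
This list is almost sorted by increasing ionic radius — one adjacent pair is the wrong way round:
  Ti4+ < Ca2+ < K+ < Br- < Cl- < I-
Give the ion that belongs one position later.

Br-

Compare adjacent ions: same group and charge — period 3 sits above period 4, so Cl- is smaller — yet in this increasing list Br- sits before Cl-. Nothing else is reversed, so Br- should move one place to the right.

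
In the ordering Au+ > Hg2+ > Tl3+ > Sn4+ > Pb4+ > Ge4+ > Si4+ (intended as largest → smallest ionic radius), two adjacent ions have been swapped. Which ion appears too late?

Scanning neighbour by neighbour, only Sn4+/Pb4+ violates a trend: Sn4+ and Pb4+ are in one column with the same charge; the lighter period-5 ion has one fewer shell and is smaller. That makes Pb4+ the one sitting a position late relative to where it belongs.

Pb4+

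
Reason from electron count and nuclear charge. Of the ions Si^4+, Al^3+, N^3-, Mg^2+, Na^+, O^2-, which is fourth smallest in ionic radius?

Na^+

Each ion has 10 electrons. The ranking follows nuclear charge in reverse — greater Z gives a smaller radius. Si^4+ (Z=14), Al^3+ (Z=13), Mg^2+ (Z=12), Na^+ (Z=11), O^2- (Z=8), N^3- (Z=7).
Full ascending order: Si^4+ < Al^3+ < Mg^2+ < Na^+ < O^2- < N^3-. Counting from the smallest, position 4 is Na^+.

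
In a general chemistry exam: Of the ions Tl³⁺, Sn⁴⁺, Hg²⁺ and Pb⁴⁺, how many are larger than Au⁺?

0

Sn⁴⁺: 46 e⁻, Z=50, Pb⁴⁺: 78 e⁻, Z=82, Tl³⁺: 78 e⁻, Z=81, Hg²⁺: 78 e⁻, Z=80, Au⁺: 78 e⁻, Z=79. Sn⁴⁺ < Pb⁴⁺ (same group, 1 shell fewer); Pb⁴⁺ < Tl³⁺ (both 78 e⁻, Z=82>81); Tl³⁺ < Hg²⁺ (both 78 e⁻, Z=81>80); Hg²⁺ < Au⁺ (isoelectronic, higher Z=80 is smaller).
Relative to Au⁺, the ions that are larger are none. Count: 0.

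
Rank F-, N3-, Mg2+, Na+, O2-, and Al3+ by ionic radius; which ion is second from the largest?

Isoelectronic series (10 e⁻ each). Size is set by nuclear charge: more protons means a smaller ion. Al3+ (Z=13), Mg2+ (Z=12), Na+ (Z=11), F- (Z=9), O2- (Z=8), N3- (Z=7).
Full ascending order: Al3+ < Mg2+ < Na+ < F- < O2- < N3-. Counting from the largest, position 2 is O2-.

O2-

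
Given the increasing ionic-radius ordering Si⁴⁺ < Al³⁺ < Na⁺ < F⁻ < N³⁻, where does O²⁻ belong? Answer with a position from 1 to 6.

Each ion has 10 electrons. The ranking follows nuclear charge in reverse — greater Z gives a smaller radius. Si⁴⁺ (Z=14), Al³⁺ (Z=13), Na⁺ (Z=11), F⁻ (Z=9), O²⁻ (Z=8), N³⁻ (Z=7).
With O²⁻ included the full order is Si⁴⁺ < Al³⁺ < Na⁺ < F⁻ < O²⁻ < N³⁻, so it takes position 5.

5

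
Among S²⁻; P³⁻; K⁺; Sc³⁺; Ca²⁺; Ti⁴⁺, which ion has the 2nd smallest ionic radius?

Each ion has 18 electrons. The ranking follows nuclear charge in reverse — greater Z gives a smaller radius. Ti⁴⁺ (Z=22), Sc³⁺ (Z=21), Ca²⁺ (Z=20), K⁺ (Z=19), S²⁻ (Z=16), P³⁻ (Z=15).
So the order is Ti⁴⁺ < Sc³⁺ < Ca²⁺ < K⁺ < S²⁻ < P³⁻; the 2nd-smallest ion is Sc³⁺.

Sc³⁺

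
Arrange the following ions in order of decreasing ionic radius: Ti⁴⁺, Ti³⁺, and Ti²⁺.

Ti²⁺ > Ti³⁺ > Ti⁴⁺

Same element, different charge: the more highly charged cation has fewer electrons and a greater effective nuclear charge per electron, making Ti⁴⁺ the smallest.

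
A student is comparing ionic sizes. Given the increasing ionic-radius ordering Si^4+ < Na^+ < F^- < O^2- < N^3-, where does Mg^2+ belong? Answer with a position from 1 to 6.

2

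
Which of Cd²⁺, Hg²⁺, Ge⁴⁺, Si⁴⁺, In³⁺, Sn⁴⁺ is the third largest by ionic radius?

Si⁴⁺ has 10 e⁻ (Z=14), Ge⁴⁺ has 28 e⁻ (Z=32), Sn⁴⁺ has 46 e⁻ (Z=50), In³⁺ has 46 e⁻ (Z=49), Cd²⁺ has 46 e⁻ (Z=48), Hg²⁺ has 78 e⁻ (Z=80). Si⁴⁺ < Ge⁴⁺ (same group, 1 shell fewer); Ge⁴⁺ < Sn⁴⁺ (same group, 1 shell fewer); Sn⁴⁺ < In³⁺ (isoelectronic, higher Z=50 is smaller); In³⁺ < Cd²⁺ (isoelectronic, higher Z=49 is smaller); Cd²⁺ < Hg²⁺ (same group, 1 shell fewer).
That gives Si⁴⁺ < Ge⁴⁺ < Sn⁴⁺ < In³⁺ < Cd²⁺ < Hg²⁺. From the largest end, number 3 is In³⁺.

In³⁺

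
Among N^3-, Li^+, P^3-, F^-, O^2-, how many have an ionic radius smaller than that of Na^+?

1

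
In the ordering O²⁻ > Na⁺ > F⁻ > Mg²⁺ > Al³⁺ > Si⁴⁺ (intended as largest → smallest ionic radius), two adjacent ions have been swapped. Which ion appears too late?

Check each adjacent pair. Na⁺ and F⁻ are reversed: both have 10 electrons but Z(Na)=11 > Z(F)=9, so Na⁺ should be the smaller of the two. No other neighbouring pair contradicts the periodic trends, so F⁻ is the ion listed too late.

F⁻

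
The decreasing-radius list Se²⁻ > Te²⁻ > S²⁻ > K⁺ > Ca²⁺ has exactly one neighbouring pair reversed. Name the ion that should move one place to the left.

Te²⁻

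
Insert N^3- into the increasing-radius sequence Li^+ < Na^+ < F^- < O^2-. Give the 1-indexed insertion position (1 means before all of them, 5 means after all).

Li^+: 2 e⁻, Z=3, Na^+: 10 e⁻, Z=11, F^-: 10 e⁻, Z=9, O^2-: 10 e⁻, Z=8, N^3-: 10 e⁻, Z=7. Li^+ < Na^+ (same group, period 2 vs 3); Na^+ < F^- (both 10 e⁻, Z=11>9); F^- < O^2- (both 10 e⁻, Z=9>8); O^2- < N^3- (isoelectronic, higher Z=8 is smaller).
Merged order: Li^+ < Na^+ < F^- < O^2- < N^3- — N^3- is number 5.

5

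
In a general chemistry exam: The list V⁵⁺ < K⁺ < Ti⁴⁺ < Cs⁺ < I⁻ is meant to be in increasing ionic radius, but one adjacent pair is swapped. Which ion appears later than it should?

Ti⁴⁺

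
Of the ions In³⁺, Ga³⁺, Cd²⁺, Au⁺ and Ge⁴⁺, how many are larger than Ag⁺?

1

Tabulating Z and e⁻: Ge⁴⁺ (Z=32, 28 e⁻), Ga³⁺ (Z=31, 28 e⁻), In³⁺ (Z=49, 46 e⁻), Cd²⁺ (Z=48, 46 e⁻), Ag⁺ (Z=47, 46 e⁻), Au⁺ (Z=79, 78 e⁻). Ge⁴⁺ < Ga³⁺ (isoelectronic, higher Z=32 is smaller); Ga³⁺ < In³⁺ (same group, period 4 vs 5); In³⁺ < Cd²⁺ (isoelectronic, higher Z=49 is smaller); Cd²⁺ < Ag⁺ (both 46 e⁻, Z=48>47); Ag⁺ < Au⁺ (same group, 1 shell fewer).
Ordering all of them (including Ag⁺) by radius gives Ge⁴⁺ < Ga³⁺ < In³⁺ < Cd²⁺ < Ag⁺ < Au⁺. That's 1.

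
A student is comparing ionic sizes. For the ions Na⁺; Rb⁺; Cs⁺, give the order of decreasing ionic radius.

These ions sit in one column with identical charge. Each step down the periodic table adds a principal shell, increasing the radius.

Cs⁺ > Rb⁺ > Na⁺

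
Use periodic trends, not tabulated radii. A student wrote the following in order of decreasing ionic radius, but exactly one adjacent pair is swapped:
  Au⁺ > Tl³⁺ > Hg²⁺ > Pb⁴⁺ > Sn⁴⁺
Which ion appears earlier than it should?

Tl³⁺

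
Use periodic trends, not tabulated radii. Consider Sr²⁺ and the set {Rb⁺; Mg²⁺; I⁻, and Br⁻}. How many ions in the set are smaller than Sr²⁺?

Tabulating Z and e⁻: Mg²⁺ has 10 e⁻ (Z=12), Sr²⁺ has 36 e⁻ (Z=38), Rb⁺ has 36 e⁻ (Z=37), Br⁻ has 36 e⁻ (Z=35), I⁻ has 54 e⁻ (Z=53). Mg²⁺ < Sr²⁺ (same group, period 3 vs 5); Sr²⁺ < Rb⁺ (both 36 e⁻, Z=38>37); Rb⁺ < Br⁻ (both 36 e⁻, Z=37>35); Br⁻ < I⁻ (same group, 1 shell fewer).
Ordering all of them (including Sr²⁺) by radius gives Mg²⁺ < Sr²⁺ < Rb⁺ < Br⁻ < I⁻. So 1 is smaller.

1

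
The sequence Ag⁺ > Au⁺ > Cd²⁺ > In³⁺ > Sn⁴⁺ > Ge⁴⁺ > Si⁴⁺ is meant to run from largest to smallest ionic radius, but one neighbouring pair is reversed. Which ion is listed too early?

Ag⁺

The pair Ag⁺, Au⁺ is the wrong way round — same group and charge — period 5 sits above period 6, so Ag⁺ is smaller. All other adjacent pairs agree with periodic trends, so Ag⁺ is the misplaced ion.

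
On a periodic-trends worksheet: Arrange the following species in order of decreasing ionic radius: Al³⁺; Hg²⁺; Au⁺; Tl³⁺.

Au⁺ > Hg²⁺ > Tl³⁺ > Al³⁺

Work out protons and electrons: Al³⁺ (Z=13, 10 e⁻), Tl³⁺ (Z=81, 78 e⁻), Hg²⁺ (Z=80, 78 e⁻), Au⁺ (Z=79, 78 e⁻). Al³⁺ < Tl³⁺ (same group, 3 shells fewer); Tl³⁺ < Hg²⁺ (both 78 e⁻, Z=81>80); Hg²⁺ < Au⁺ (both 78 e⁻, Z=80>79).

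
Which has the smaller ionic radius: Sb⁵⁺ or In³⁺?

Sb⁵⁺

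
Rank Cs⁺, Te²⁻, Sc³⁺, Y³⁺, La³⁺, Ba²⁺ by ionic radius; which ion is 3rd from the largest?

Ba²⁺

First list Z and electron count for each: Sc³⁺ has 18 e⁻ (Z=21), Y³⁺ has 36 e⁻ (Z=39), La³⁺ has 54 e⁻ (Z=57), Ba²⁺ has 54 e⁻ (Z=56), Cs⁺ has 54 e⁻ (Z=55), Te²⁻ has 54 e⁻ (Z=52). Sc³⁺ < Y³⁺ (same group, period 4 vs 5); Y³⁺ < La³⁺ (same group, 1 shell fewer); La³⁺ < Ba²⁺ (isoelectronic, higher Z=57 is smaller); Ba²⁺ < Cs⁺ (both 54 e⁻, Z=56>55); Cs⁺ < Te²⁻ (both 54 e⁻, Z=55>52).
So the order is Sc³⁺ < Y³⁺ < La³⁺ < Ba²⁺ < Cs⁺ < Te²⁻; the 3rd-largest ion is Ba²⁺.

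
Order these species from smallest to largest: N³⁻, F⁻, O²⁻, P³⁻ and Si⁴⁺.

Si⁴⁺ < F⁻ < O²⁻ < N³⁻ < P³⁻

First list Z and electron count for each: Si⁴⁺ (Z=14, 10 e⁻), F⁻ (Z=9, 10 e⁻), O²⁻ (Z=8, 10 e⁻), N³⁻ (Z=7, 10 e⁻), P³⁻ (Z=15, 18 e⁻). Si⁴⁺ < F⁻ (both 10 e⁻, Z=14>9); F⁻ < O²⁻ (isoelectronic, higher Z=9 is smaller); O²⁻ < N³⁻ (both 10 e⁻, Z=8>7); N³⁻ < P³⁻ (same group, period 2 vs 3).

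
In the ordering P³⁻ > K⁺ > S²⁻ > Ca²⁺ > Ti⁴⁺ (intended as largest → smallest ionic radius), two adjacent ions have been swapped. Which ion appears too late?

S²⁻

Check each adjacent pair. K⁺ and S²⁻ are reversed: both have 18 electrons but Z(K)=19 > Z(S)=16, so K⁺ should be the smaller of the two. No other neighbouring pair contradicts the periodic trends, so S²⁻ is the ion listed too late.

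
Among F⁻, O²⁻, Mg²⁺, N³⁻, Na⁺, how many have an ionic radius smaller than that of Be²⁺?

0

First list Z and electron count for each: Be²⁺ (Z=4, 2 e⁻), Mg²⁺ (Z=12, 10 e⁻), Na⁺ (Z=11, 10 e⁻), F⁻ (Z=9, 10 e⁻), O²⁻ (Z=8, 10 e⁻), N³⁻ (Z=7, 10 e⁻). Be²⁺ < Mg²⁺ (same group, 1 shell fewer); Mg²⁺ < Na⁺ (isoelectronic, higher Z=12 is smaller); Na⁺ < F⁻ (both 10 e⁻, Z=11>9); F⁻ < O²⁻ (isoelectronic, higher Z=9 is smaller); O²⁻ < N³⁻ (both 10 e⁻, Z=8>7).
Relative to Be²⁺, the ions that are smaller are none. So 0 are smaller.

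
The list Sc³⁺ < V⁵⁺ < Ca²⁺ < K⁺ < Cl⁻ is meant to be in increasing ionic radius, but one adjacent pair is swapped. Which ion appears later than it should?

Check each adjacent pair. Sc³⁺ and V⁵⁺ are reversed: they are isoelectronic (18 e⁻) and V has more protons than Sc (23 vs 21), making V⁵⁺ smaller. No other neighbouring pair contradicts the periodic trends, so V⁵⁺ is the ion listed too late.

V⁵⁺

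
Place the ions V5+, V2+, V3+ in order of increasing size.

For a single element, ionic radius drops as positive charge rises — V5+ < V2+.

V5+ < V3+ < V2+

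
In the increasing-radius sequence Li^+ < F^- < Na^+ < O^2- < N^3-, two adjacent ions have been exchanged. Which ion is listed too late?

Check each adjacent pair. F^- and Na^+ are reversed: both have 10 electrons but Z(Na)=11 > Z(F)=9, so Na^+ should be the smaller of the two. No other neighbouring pair contradicts the periodic trends, so Na^+ is the ion listed too late.

Na^+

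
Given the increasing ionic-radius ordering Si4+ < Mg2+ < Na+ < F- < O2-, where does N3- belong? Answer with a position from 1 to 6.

6

All of these have 10 electrons (isoelectronic). With the same electron cloud, the ion with the most protons pulls it in tightest. Nuclear charges: Si4+ (Z=14), Mg2+ (Z=12), Na+ (Z=11), F- (Z=9), O2- (Z=8), N3- (Z=7). Highest Z is smallest.
The complete sequence is Si4+ < Mg2+ < Na+ < F- < O2- < N3-. N3- sits at position 6.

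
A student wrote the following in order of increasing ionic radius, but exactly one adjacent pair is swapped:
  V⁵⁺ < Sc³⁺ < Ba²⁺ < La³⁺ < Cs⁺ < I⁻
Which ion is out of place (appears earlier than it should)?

Ba²⁺

Check each adjacent pair. Ba²⁺ and La³⁺ are reversed: La³⁺ and Ba²⁺ share 54 electrons; the higher nuclear charge on La (Z=57) contracts it more, so La³⁺ < Ba²⁺. No other neighbouring pair contradicts the periodic trends, so Ba²⁺ is the ion listed too early.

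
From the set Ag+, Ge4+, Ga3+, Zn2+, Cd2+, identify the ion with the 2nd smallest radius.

Ga3+

First list Z and electron count for each: Ge4+ (Z=32, 28 e⁻), Ga3+ (Z=31, 28 e⁻), Zn2+ (Z=30, 28 e⁻), Cd2+ (Z=48, 46 e⁻), Ag+ (Z=47, 46 e⁻). Ge4+ < Ga3+ (both 28 e⁻, Z=32>31); Ga3+ < Zn2+ (both 28 e⁻, Z=31>30); Zn2+ < Cd2+ (same group, period 4 vs 5); Cd2+ < Ag+ (both 46 e⁻, Z=48>47).
Ordering: Ge4+ < Ga3+ < Zn2+ < Cd2+ < Ag+. The 2nd smallest is Ga3+.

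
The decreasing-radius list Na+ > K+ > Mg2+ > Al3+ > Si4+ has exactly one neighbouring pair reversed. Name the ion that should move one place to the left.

The pair Na+, K+ is the wrong way round — same group and charge — period 3 sits above period 4, so Na+ is smaller. All other adjacent pairs agree with periodic trends, so K+ is the misplaced ion.

K+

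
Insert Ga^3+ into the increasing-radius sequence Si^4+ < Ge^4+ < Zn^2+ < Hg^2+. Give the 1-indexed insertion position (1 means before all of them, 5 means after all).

Electron counts and nuclear charges: Si^4+: 10 e⁻, Z=14, Ge^4+: 28 e⁻, Z=32, Ga^3+: 28 e⁻, Z=31, Zn^2+: 28 e⁻, Z=30, Hg^2+: 78 e⁻, Z=80. Si^4+ < Ge^4+ (same group, period 3 vs 4); Ge^4+ < Ga^3+ (isoelectronic, higher Z=32 is smaller); Ga^3+ < Zn^2+ (isoelectronic, higher Z=31 is smaller); Zn^2+ < Hg^2+ (same group, period 4 vs 6).
The complete sequence is Si^4+ < Ge^4+ < Ga^3+ < Zn^2+ < Hg^2+. Ga^3+ sits at position 3.

3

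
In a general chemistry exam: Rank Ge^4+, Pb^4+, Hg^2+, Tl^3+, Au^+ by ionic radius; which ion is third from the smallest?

Work out protons and electrons: Ge^4+ (Z=32, 28 e⁻), Pb^4+ (Z=82, 78 e⁻), Tl^3+ (Z=81, 78 e⁻), Hg^2+ (Z=80, 78 e⁻), Au^+ (Z=79, 78 e⁻). Ge^4+ < Pb^4+ (same group, 2 shells fewer); Pb^4+ < Tl^3+ (both 78 e⁻, Z=82>81); Tl^3+ < Hg^2+ (both 78 e⁻, Z=81>80); Hg^2+ < Au^+ (isoelectronic, higher Z=80 is smaller).
Full ascending order: Ge^4+ < Pb^4+ < Tl^3+ < Hg^2+ < Au^+. Counting from the smallest, position 3 is Tl^3+.

Tl^3+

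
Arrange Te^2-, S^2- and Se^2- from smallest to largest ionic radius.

S^2- < Se^2- < Te^2-

Same group, same charge. Going down the group adds an extra shell of electrons, so the ion gets larger: S^2- is highest in the group and smallest.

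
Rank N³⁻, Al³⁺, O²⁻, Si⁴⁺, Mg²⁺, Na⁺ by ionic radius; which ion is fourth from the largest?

Mg²⁺

All of these have 10 electrons (isoelectronic). With the same electron cloud, the ion with the most protons pulls it in tightest. Nuclear charges: Si⁴⁺ (Z=14), Al³⁺ (Z=13), Mg²⁺ (Z=12), Na⁺ (Z=11), O²⁻ (Z=8), N³⁻ (Z=7). Highest Z is smallest.
Ordering: Si⁴⁺ < Al³⁺ < Mg²⁺ < Na⁺ < O²⁻ < N³⁻. The fourth largest is Mg²⁺.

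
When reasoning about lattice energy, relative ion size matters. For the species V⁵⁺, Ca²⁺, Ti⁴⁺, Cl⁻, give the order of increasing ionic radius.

Isoelectronic series (18 e⁻ each). Size is set by nuclear charge: more protons means a smaller ion. V⁵⁺ (Z=23), Ti⁴⁺ (Z=22), Ca²⁺ (Z=20), Cl⁻ (Z=17).

V⁵⁺ < Ti⁴⁺ < Ca²⁺ < Cl⁻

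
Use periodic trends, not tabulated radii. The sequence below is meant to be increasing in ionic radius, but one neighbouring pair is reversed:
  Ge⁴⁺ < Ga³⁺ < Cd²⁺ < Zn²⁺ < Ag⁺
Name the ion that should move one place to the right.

Cd²⁺

Scanning neighbour by neighbour, only Cd²⁺/Zn²⁺ violates a trend: both in group 12 with the same charge; Zn²⁺ (period 4) has the smaller radius. That makes Cd²⁺ the one sitting a position early relative to where it belongs.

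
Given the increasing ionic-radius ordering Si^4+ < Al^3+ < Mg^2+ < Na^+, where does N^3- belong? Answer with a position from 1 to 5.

Each ion has 10 electrons. The ranking follows nuclear charge in reverse — greater Z gives a smaller radius. Si^4+ (Z=14), Al^3+ (Z=13), Mg^2+ (Z=12), Na^+ (Z=11), N^3- (Z=7).
With N^3- included the full order is Si^4+ < Al^3+ < Mg^2+ < Na^+ < N^3-, so it takes position 5.

5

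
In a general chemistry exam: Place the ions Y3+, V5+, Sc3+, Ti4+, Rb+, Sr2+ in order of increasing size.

Tabulating Z and e⁻: V5+: 18 e⁻, Z=23, Ti4+: 18 e⁻, Z=22, Sc3+: 18 e⁻, Z=21, Y3+: 36 e⁻, Z=39, Sr2+: 36 e⁻, Z=38, Rb+: 36 e⁻, Z=37. V5+ < Ti4+ (isoelectronic, higher Z=23 is smaller); Ti4+ < Sc3+ (isoelectronic, higher Z=22 is smaller); Sc3+ < Y3+ (same group, period 4 vs 5); Y3+ < Sr2+ (both 36 e⁻, Z=39>38); Sr2+ < Rb+ (both 36 e⁻, Z=38>37).

V5+ < Ti4+ < Sc3+ < Y3+ < Sr2+ < Rb+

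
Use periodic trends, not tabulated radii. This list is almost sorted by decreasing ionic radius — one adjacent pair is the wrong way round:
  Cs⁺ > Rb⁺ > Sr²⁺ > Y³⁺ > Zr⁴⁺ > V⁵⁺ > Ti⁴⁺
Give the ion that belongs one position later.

Scanning neighbour by neighbour, only V⁵⁺/Ti⁴⁺ violates a trend: both have 18 electrons but Z(V)=23 > Z(Ti)=22, so V⁵⁺ should be the smaller of the two. That makes V⁵⁺ the one sitting a position early relative to where it belongs.

V⁵⁺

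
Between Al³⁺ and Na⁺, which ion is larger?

Isoelectronic series (10 e⁻ each). Size is set by nuclear charge: more protons means a smaller ion. Al³⁺ (Z=13), Na⁺ (Z=11).

Na⁺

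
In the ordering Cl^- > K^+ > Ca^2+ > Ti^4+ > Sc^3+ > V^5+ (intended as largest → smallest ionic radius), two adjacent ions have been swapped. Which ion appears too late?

The pair Ti^4+, Sc^3+ is the wrong way round — both have 18 electrons but Z(Ti)=22 > Z(Sc)=21, so Ti^4+ should be the smaller of the two. All other adjacent pairs agree with periodic trends, so Sc^3+ is the misplaced ion.

Sc^3+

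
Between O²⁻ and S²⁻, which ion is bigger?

Same group, same charge. Going down the group adds an extra shell of electrons, so the ion gets larger: O²⁻ is highest in the group and smallest.

S²⁻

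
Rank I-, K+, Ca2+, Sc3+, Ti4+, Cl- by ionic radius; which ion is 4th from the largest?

Ca2+

Work out protons and electrons: Ti4+: 18 e⁻, Z=22, Sc3+: 18 e⁻, Z=21, Ca2+: 18 e⁻, Z=20, K+: 18 e⁻, Z=19, Cl-: 18 e⁻, Z=17, I-: 54 e⁻, Z=53. Ti4+ < Sc3+ (isoelectronic, higher Z=22 is smaller); Sc3+ < Ca2+ (both 18 e⁻, Z=21>20); Ca2+ < K+ (isoelectronic, higher Z=20 is smaller); K+ < Cl- (both 18 e⁻, Z=19>17); Cl- < I- (same group, period 3 vs 5).
Ordering: Ti4+ < Sc3+ < Ca2+ < K+ < Cl- < I-. The 4th largest is Ca2+.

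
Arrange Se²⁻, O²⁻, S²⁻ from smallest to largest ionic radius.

Same group, same charge. Going down the group adds an extra shell of electrons, so the ion gets larger: O²⁻ is highest in the group and smallest.

O²⁻ < S²⁻ < Se²⁻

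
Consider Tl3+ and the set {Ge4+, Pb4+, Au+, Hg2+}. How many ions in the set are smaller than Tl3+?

Ge4+ has 28 e⁻ (Z=32), Pb4+ has 78 e⁻ (Z=82), Tl3+ has 78 e⁻ (Z=81), Hg2+ has 78 e⁻ (Z=80), Au+ has 78 e⁻ (Z=79). Ge4+ < Pb4+ (same group, 2 shells fewer); Pb4+ < Tl3+ (both 78 e⁻, Z=82>81); Tl3+ < Hg2+ (isoelectronic, higher Z=81 is smaller); Hg2+ < Au+ (both 78 e⁻, Z=80>79).
Ordering all of them (including Tl3+) by radius gives Ge4+ < Pb4+ < Tl3+ < Hg2+ < Au+. Count: 2.

2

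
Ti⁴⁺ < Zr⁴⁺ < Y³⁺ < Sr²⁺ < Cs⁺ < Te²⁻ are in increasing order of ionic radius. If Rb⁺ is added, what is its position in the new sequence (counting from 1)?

Work out protons and electrons: Ti⁴⁺: 18 e⁻, Z=22, Zr⁴⁺: 36 e⁻, Z=40, Y³⁺: 36 e⁻, Z=39, Sr²⁺: 36 e⁻, Z=38, Rb⁺: 36 e⁻, Z=37, Cs⁺: 54 e⁻, Z=55, Te²⁻: 54 e⁻, Z=52. Ti⁴⁺ < Zr⁴⁺ (same group, period 4 vs 5); Zr⁴⁺ < Y³⁺ (isoelectronic, higher Z=40 is smaller); Y³⁺ < Sr²⁺ (isoelectronic, higher Z=39 is smaller); Sr²⁺ < Rb⁺ (isoelectronic, higher Z=38 is smaller); Rb⁺ < Cs⁺ (same group, 1 shell fewer); Cs⁺ < Te²⁻ (isoelectronic, higher Z=55 is smaller).
The complete sequence is Ti⁴⁺ < Zr⁴⁺ < Y³⁺ < Sr²⁺ < Rb⁺ < Cs⁺ < Te²⁻. Rb⁺ sits at position 5.

5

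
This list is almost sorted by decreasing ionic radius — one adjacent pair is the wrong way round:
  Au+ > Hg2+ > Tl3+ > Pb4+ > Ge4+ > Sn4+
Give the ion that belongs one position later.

Ge4+

Scanning neighbour by neighbour, only Ge4+/Sn4+ violates a trend: both in group 14 with the same charge; Ge4+ (period 4) has the smaller radius. That makes Ge4+ the one sitting a position early relative to where it belongs.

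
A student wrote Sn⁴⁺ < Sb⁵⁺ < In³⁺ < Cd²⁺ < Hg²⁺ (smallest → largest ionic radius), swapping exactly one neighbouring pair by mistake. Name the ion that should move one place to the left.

Sb⁵⁺

Compare adjacent ions: Sb⁵⁺ and Sn⁴⁺ share 46 electrons; the higher nuclear charge on Sb (Z=51) contracts it more, so Sb⁵⁺ < Sn⁴⁺ — yet in this increasing list Sn⁴⁺ sits before Sb⁵⁺. Nothing else is reversed, so Sb⁵⁺ should move one place to the left.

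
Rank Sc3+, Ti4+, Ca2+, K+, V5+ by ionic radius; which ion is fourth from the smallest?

Ca2+

All of these have 18 electrons (isoelectronic). With the same electron cloud, the ion with the most protons pulls it in tightest. Nuclear charges: V5+ (Z=23), Ti4+ (Z=22), Sc3+ (Z=21), Ca2+ (Z=20), K+ (Z=19). Highest Z is smallest.
That gives V5+ < Ti4+ < Sc3+ < Ca2+ < K+. From the smallest end, number 4 is Ca2+.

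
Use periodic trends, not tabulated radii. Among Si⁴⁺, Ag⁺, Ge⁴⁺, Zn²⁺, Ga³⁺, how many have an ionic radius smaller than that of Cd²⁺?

Si⁴⁺ has 10 e⁻ (Z=14), Ge⁴⁺ has 28 e⁻ (Z=32), Ga³⁺ has 28 e⁻ (Z=31), Zn²⁺ has 28 e⁻ (Z=30), Cd²⁺ has 46 e⁻ (Z=48), Ag⁺ has 46 e⁻ (Z=47). Si⁴⁺ < Ge⁴⁺ (same group, period 3 vs 4); Ge⁴⁺ < Ga³⁺ (isoelectronic, higher Z=32 is smaller); Ga³⁺ < Zn²⁺ (isoelectronic, higher Z=31 is smaller); Zn²⁺ < Cd²⁺ (same group, 1 shell fewer); Cd²⁺ < Ag⁺ (isoelectronic, higher Z=48 is smaller).
Relative to Cd²⁺, the ions that are smaller are Si⁴⁺, Ge⁴⁺, Ga³⁺, Zn²⁺. That's 4.

4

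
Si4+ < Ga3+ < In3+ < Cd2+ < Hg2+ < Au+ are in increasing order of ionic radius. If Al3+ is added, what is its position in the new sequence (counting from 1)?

Si4+ (Z=14, 10 e⁻), Al3+ (Z=13, 10 e⁻), Ga3+ (Z=31, 28 e⁻), In3+ (Z=49, 46 e⁻), Cd2+ (Z=48, 46 e⁻), Hg2+ (Z=80, 78 e⁻), Au+ (Z=79, 78 e⁻). Si4+ < Al3+ (isoelectronic, higher Z=14 is smaller); Al3+ < Ga3+ (same group, period 3 vs 4); Ga3+ < In3+ (same group, 1 shell fewer); In3+ < Cd2+ (both 46 e⁻, Z=49>48); Cd2+ < Hg2+ (same group, 1 shell fewer); Hg2+ < Au+ (isoelectronic, higher Z=80 is smaller).
With Al3+ included the full order is Si4+ < Al3+ < Ga3+ < In3+ < Cd2+ < Hg2+ < Au+, so it takes position 2.

2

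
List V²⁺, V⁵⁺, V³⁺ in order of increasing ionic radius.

V⁵⁺ < V³⁺ < V²⁺

For a single element, ionic radius drops as positive charge rises — V⁵⁺ < V²⁺.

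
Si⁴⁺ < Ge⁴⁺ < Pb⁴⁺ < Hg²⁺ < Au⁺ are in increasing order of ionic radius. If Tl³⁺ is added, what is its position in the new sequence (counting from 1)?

4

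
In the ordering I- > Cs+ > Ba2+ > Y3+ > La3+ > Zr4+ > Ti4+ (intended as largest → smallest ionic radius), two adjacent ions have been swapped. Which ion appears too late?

La3+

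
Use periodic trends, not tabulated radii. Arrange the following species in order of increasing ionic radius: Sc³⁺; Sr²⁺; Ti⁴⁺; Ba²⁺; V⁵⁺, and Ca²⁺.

V⁵⁺ < Ti⁴⁺ < Sc³⁺ < Ca²⁺ < Sr²⁺ < Ba²⁺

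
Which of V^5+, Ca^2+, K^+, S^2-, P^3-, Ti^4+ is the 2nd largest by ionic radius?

S^2-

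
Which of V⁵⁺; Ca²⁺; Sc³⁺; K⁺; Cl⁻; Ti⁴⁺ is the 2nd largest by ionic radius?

K⁺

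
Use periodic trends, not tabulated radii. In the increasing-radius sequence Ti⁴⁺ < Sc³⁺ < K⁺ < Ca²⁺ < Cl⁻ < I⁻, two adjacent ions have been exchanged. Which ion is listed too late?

Ca²⁺

Scanning neighbour by neighbour, only K⁺/Ca²⁺ violates a trend: they are isoelectronic (18 e⁻) and Ca has more protons than K (20 vs 19), making Ca²⁺ smaller. That makes Ca²⁺ the one sitting a position late relative to where it belongs.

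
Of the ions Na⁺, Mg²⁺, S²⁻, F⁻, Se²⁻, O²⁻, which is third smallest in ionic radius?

Work out protons and electrons: Mg²⁺ has 10 e⁻ (Z=12), Na⁺ has 10 e⁻ (Z=11), F⁻ has 10 e⁻ (Z=9), O²⁻ has 10 e⁻ (Z=8), S²⁻ has 18 e⁻ (Z=16), Se²⁻ has 36 e⁻ (Z=34). Mg²⁺ < Na⁺ (isoelectronic, higher Z=12 is smaller); Na⁺ < F⁻ (both 10 e⁻, Z=11>9); F⁻ < O²⁻ (both 10 e⁻, Z=9>8); O²⁻ < S²⁻ (same group, period 2 vs 3); S²⁻ < Se²⁻ (same group, 1 shell fewer).
That gives Mg²⁺ < Na⁺ < F⁻ < O²⁻ < S²⁻ < Se²⁻. From the smallest end, number 3 is F⁻.

F⁻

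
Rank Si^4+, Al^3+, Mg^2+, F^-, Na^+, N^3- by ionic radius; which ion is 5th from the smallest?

These species are isoelectronic with 10 electrons. The only difference is the number of protons: Si^4+ (Z=14), Al^3+ (Z=13), Mg^2+ (Z=12), Na^+ (Z=11), F^- (Z=9), N^3- (Z=7). The strongest nuclear pull (Si^4+) gives the smallest ion.
Ordering: Si^4+ < Al^3+ < Mg^2+ < Na^+ < F^- < N^3-. The 5th smallest is F^-.

F^-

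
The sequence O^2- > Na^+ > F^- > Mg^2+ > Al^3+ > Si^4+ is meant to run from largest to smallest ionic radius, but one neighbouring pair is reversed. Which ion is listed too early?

Na^+

Compare adjacent ions: they are isoelectronic (10 e⁻) and Na has more protons than F (11 vs 9), making Na^+ smaller — yet in this decreasing list Na^+ sits before F^-. Nothing else is reversed, so Na^+ should move one place to the right.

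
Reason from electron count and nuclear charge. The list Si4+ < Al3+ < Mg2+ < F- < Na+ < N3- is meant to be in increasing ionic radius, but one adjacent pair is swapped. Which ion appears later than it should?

Na+

Scanning neighbour by neighbour, only F-/Na+ violates a trend: they are isoelectronic (10 e⁻) and Na has more protons than F (11 vs 9), making Na+ smaller. That makes Na+ the one sitting a position late relative to where it belongs.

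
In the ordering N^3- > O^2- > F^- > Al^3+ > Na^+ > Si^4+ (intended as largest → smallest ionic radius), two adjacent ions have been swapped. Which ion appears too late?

Na^+

Compare adjacent ions: they are isoelectronic (10 e⁻) and Al has more protons than Na (13 vs 11), making Al^3+ smaller — yet in this decreasing list Al^3+ sits before Na^+. Nothing else is reversed, so Na^+ should move one place to the left.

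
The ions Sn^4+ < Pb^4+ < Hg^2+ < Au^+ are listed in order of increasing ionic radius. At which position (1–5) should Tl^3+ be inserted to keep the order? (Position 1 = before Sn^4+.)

3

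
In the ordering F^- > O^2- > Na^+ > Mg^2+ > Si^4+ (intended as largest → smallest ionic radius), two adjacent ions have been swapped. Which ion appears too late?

O^2-

Compare adjacent ions: both have 10 electrons but Z(F)=9 > Z(O)=8, so F^- should be the smaller of the two — yet in this decreasing list F^- sits before O^2-. Nothing else is reversed, so O^2- should move one place to the left.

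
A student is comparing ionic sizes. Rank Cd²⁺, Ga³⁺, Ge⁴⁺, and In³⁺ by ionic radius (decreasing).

Cd²⁺ > In³⁺ > Ga³⁺ > Ge⁴⁺

Tabulating Z and e⁻: Ge⁴⁺ has 28 e⁻ (Z=32), Ga³⁺ has 28 e⁻ (Z=31), In³⁺ has 46 e⁻ (Z=49), Cd²⁺ has 46 e⁻ (Z=48). Ge⁴⁺ < Ga³⁺ (both 28 e⁻, Z=32>31); Ga³⁺ < In³⁺ (same group, 1 shell fewer); In³⁺ < Cd²⁺ (both 46 e⁻, Z=49>48).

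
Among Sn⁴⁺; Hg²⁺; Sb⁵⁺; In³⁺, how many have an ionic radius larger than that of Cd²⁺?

1

Tabulating Z and e⁻: Sb⁵⁺ has 46 e⁻ (Z=51), Sn⁴⁺ has 46 e⁻ (Z=50), In³⁺ has 46 e⁻ (Z=49), Cd²⁺ has 46 e⁻ (Z=48), Hg²⁺ has 78 e⁻ (Z=80). Sb⁵⁺ < Sn⁴⁺ (both 46 e⁻, Z=51>50); Sn⁴⁺ < In³⁺ (isoelectronic, higher Z=50 is smaller); In³⁺ < Cd²⁺ (isoelectronic, higher Z=49 is smaller); Cd²⁺ < Hg²⁺ (same group, 1 shell fewer).
Relative to Cd²⁺, the ions that are larger are Hg²⁺. So 1 is larger.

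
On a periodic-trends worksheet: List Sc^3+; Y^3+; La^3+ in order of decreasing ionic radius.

La^3+ > Y^3+ > Sc^3+

Same group, same charge. Going down the group adds an extra shell of electrons, so the ion gets larger: Sc^3+ is highest in the group and smallest.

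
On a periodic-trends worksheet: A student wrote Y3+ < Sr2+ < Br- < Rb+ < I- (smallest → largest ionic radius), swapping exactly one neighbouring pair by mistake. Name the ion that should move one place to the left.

The pair Br-, Rb+ is the wrong way round — they are isoelectronic (36 e⁻) and Rb has more protons than Br (37 vs 35), making Rb+ smaller. All other adjacent pairs agree with periodic trends, so Rb+ is the misplaced ion.

Rb+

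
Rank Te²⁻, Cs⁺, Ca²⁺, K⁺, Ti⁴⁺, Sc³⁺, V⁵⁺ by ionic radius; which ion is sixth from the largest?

Ti⁴⁺

Tabulating Z and e⁻: V⁵⁺ has 18 e⁻ (Z=23), Ti⁴⁺ has 18 e⁻ (Z=22), Sc³⁺ has 18 e⁻ (Z=21), Ca²⁺ has 18 e⁻ (Z=20), K⁺ has 18 e⁻ (Z=19), Cs⁺ has 54 e⁻ (Z=55), Te²⁻ has 54 e⁻ (Z=52). V⁵⁺ < Ti⁴⁺ (isoelectronic, higher Z=23 is smaller); Ti⁴⁺ < Sc³⁺ (isoelectronic, higher Z=22 is smaller); Sc³⁺ < Ca²⁺ (both 18 e⁻, Z=21>20); Ca²⁺ < K⁺ (isoelectronic, higher Z=20 is smaller); K⁺ < Cs⁺ (same group, period 4 vs 6); Cs⁺ < Te²⁻ (both 54 e⁻, Z=55>52).
So the order is V⁵⁺ < Ti⁴⁺ < Sc³⁺ < Ca²⁺ < K⁺ < Cs⁺ < Te²⁻; the 6th-largest ion is Ti⁴⁺.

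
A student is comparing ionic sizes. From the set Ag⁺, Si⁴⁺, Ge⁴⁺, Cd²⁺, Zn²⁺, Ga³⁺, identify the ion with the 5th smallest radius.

Cd²⁺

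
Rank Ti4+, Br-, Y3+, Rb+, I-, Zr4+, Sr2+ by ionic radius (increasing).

Tabulating Z and e⁻: Ti4+ (Z=22, 18 e⁻), Zr4+ (Z=40, 36 e⁻), Y3+ (Z=39, 36 e⁻), Sr2+ (Z=38, 36 e⁻), Rb+ (Z=37, 36 e⁻), Br- (Z=35, 36 e⁻), I- (Z=53, 54 e⁻). Ti4+ < Zr4+ (same group, period 4 vs 5); Zr4+ < Y3+ (both 36 e⁻, Z=40>39); Y3+ < Sr2+ (isoelectronic, higher Z=39 is smaller); Sr2+ < Rb+ (isoelectronic, higher Z=38 is smaller); Rb+ < Br- (both 36 e⁻, Z=37>35); Br- < I- (same group, period 4 vs 5).

Ti4+ < Zr4+ < Y3+ < Sr2+ < Rb+ < Br- < I-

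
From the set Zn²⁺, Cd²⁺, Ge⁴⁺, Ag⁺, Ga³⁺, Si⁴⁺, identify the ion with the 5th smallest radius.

Si⁴⁺ has 10 e⁻ (Z=14), Ge⁴⁺ has 28 e⁻ (Z=32), Ga³⁺ has 28 e⁻ (Z=31), Zn²⁺ has 28 e⁻ (Z=30), Cd²⁺ has 46 e⁻ (Z=48), Ag⁺ has 46 e⁻ (Z=47). Si⁴⁺ < Ge⁴⁺ (same group, 1 shell fewer); Ge⁴⁺ < Ga³⁺ (isoelectronic, higher Z=32 is smaller); Ga³⁺ < Zn²⁺ (both 28 e⁻, Z=31>30); Zn²⁺ < Cd²⁺ (same group, 1 shell fewer); Cd²⁺ < Ag⁺ (both 46 e⁻, Z=48>47).
So the order is Si⁴⁺ < Ge⁴⁺ < Ga³⁺ < Zn²⁺ < Cd²⁺ < Ag⁺; the 5th-smallest ion is Cd²⁺.

Cd²⁺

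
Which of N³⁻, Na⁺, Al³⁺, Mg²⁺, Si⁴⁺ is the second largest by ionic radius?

Na⁺

These species are isoelectronic with 10 electrons. The only difference is the number of protons: Si⁴⁺ (Z=14), Al³⁺ (Z=13), Mg²⁺ (Z=12), Na⁺ (Z=11), N³⁻ (Z=7). The strongest nuclear pull (Si⁴⁺) gives the smallest ion.
Full ascending order: Si⁴⁺ < Al³⁺ < Mg²⁺ < Na⁺ < N³⁻. Counting from the largest, position 2 is Na⁺.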